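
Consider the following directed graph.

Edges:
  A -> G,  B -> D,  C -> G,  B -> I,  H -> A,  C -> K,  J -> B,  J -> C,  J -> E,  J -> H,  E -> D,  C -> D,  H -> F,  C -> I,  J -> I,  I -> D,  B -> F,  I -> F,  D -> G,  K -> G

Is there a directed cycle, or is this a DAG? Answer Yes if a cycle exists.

DFS with white/gray/black marking, starting from I:
I gray
  F gray
  F black
  D gray
    G gray
    G black
  D black
I black
A gray
  A→G: G black — skip
A black
B gray
  B→I: I black — skip
  B→D: D black — skip
  B→F: F black — skip
B black
C gray
  C→I: I black — skip
  K gray
    K→G: G black — skip
  K black
  C→D: D black — skip
  C→G: G black — skip
C black
E gray
  E→D: D black — skip
E black
H gray
  H→F: F black — skip
  H→A: A black — skip
H black
J gray
  J→E: E black — skip
  J→C: C black — skip
  J→H: H black — skip
  J→I: I black — skip
  J→B: B black — skip
J black
Every edge goes to a white or black vertex — no back edge, so the graph is acyclic.

No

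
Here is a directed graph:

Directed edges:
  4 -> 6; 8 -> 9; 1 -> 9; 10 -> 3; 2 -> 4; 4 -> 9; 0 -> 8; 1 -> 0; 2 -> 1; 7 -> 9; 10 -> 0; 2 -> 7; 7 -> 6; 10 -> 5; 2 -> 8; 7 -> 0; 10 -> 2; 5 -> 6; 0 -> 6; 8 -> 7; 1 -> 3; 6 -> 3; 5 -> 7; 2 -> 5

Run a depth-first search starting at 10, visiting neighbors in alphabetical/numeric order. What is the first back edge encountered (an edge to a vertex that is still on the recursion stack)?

DFS from 10 (visiting neighbors in alphabetical/numeric order); mark gray on enter, black on exit:
10 gray
  0 gray
    6 gray
      3 gray
      3 black
    6 black
    8 gray
      7 gray
        7→0: 0 is gray → back edge
First back edge: 7 → 0.

7->0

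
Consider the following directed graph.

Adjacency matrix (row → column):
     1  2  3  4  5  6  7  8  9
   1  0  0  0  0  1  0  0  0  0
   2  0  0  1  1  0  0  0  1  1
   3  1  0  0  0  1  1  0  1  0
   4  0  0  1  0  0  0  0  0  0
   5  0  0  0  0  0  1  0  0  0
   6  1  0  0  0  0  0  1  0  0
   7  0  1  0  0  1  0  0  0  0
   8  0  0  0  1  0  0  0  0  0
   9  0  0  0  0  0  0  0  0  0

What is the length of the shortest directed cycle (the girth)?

For each vertex v, BFS finds the shortest path from v back to v.
The shortest such closed walk is 3 → 8 → 4 → 3, length 3.

3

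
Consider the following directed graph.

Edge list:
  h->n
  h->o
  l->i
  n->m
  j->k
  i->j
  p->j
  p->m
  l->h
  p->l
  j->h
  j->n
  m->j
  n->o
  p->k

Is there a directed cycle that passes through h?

h is on a cycle iff h can reach itself via ≥1 edge.
h → n → m → j → h — yes.

Yes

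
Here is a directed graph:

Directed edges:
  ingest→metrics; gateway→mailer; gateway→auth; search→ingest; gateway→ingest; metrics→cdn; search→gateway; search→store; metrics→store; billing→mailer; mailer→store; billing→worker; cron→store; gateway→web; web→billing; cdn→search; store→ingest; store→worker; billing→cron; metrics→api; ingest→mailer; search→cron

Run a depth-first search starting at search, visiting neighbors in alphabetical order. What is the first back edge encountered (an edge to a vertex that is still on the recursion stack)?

DFS from search (visiting neighbors in alphabetical order); mark gray on enter, black on exit:
search gray
  cron gray
    store gray
      ingest gray
        mailer gray
          mailer→store: store is gray → back edge
First back edge: mailer → store.

mailer->store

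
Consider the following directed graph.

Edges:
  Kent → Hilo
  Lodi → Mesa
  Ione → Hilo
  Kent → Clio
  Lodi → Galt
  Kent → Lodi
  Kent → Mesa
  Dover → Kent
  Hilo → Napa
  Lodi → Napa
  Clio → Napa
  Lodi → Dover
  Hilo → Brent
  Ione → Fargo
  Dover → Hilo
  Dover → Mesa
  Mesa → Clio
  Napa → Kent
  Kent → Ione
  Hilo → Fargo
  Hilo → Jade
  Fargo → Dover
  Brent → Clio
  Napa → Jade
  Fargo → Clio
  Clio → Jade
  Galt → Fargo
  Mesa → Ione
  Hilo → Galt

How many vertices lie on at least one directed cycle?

11

A vertex is on a directed cycle iff it belongs to a strongly connected component of size ≥ 2 (or has a self-loop).
The vertices on cycles are {Clio, Galt, Hilo, Ione, Kent, Lodi, Mesa, Napa, Brent, Dover, Fargo} — 11 in total.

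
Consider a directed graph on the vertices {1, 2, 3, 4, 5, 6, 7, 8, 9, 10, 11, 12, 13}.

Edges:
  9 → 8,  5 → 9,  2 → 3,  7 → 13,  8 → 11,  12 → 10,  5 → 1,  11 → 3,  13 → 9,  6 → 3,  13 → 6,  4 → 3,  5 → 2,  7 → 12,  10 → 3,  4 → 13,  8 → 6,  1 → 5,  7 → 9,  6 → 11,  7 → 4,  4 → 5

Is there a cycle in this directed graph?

Yes

DFS with white/gray/black marking, starting from 1:
1 gray
  5 gray
    9 gray
      8 gray
        11 gray
          3 gray
          3 black
        11 black
        6 gray
          6→3: 3 black — skip
          6→11: 11 black — skip
        6 black
      8 black
    9 black
    5→1: 1 is gray → back edge
Back edge found, so a cycle exists: 1 → 5 → 1.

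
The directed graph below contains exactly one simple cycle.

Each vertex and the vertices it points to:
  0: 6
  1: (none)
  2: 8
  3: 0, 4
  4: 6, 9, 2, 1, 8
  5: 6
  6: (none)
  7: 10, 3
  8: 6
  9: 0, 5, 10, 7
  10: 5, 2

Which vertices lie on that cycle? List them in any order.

DFS with gray/black marking from 3:
3 gray
  0 gray
    6 gray
    6 black
  0 black
  4 gray
    4→6: 6 black — skip
    9 gray
      9→0: 0 black — skip
      5 gray
        5→6: 6 black — skip
      5 black
      10 gray
        10→5: 5 black — skip
        2 gray
          8 gray
            8→6: 6 black — skip
          8 black
        2 black
      10 black
      7 gray
        7→10: 10 black — skip
        7→3: 3 is gray → back edge
Back edge closes the cycle 3 → 4 → 9 → 7 → 3; its vertices are {3, 4, 7, 9}.

3, 4, 7, 9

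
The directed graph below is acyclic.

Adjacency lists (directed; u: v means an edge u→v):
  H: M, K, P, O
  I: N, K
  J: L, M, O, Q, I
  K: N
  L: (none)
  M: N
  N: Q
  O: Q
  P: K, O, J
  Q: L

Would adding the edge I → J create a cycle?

Yes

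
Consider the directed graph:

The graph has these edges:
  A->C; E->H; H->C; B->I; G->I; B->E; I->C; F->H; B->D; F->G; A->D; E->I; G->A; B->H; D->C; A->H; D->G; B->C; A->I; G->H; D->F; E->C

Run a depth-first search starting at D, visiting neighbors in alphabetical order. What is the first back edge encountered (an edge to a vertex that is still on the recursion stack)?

DFS from D (visiting neighbors in alphabetical order); mark gray on enter, black on exit:
D gray
  C gray
  C black
  F gray
    G gray
      A gray
        A→C: C black — skip
        A→D: D is gray → back edge
First back edge: A → D.

A->D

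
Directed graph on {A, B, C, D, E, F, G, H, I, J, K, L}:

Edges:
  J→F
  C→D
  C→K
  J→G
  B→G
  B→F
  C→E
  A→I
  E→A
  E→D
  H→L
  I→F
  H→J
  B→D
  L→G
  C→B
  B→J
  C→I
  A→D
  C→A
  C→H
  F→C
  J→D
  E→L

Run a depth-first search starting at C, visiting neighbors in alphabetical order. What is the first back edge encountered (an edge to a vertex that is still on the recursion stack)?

F→C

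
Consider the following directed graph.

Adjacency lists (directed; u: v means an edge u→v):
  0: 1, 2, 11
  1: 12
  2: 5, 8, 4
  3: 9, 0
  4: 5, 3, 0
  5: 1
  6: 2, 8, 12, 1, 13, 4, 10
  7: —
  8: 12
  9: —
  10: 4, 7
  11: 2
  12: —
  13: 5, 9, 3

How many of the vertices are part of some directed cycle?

5

A vertex is on a directed cycle iff it belongs to a strongly connected component of size ≥ 2 (or has a self-loop).
The vertices on cycles are {0, 2, 3, 4, 11} — 5 in total.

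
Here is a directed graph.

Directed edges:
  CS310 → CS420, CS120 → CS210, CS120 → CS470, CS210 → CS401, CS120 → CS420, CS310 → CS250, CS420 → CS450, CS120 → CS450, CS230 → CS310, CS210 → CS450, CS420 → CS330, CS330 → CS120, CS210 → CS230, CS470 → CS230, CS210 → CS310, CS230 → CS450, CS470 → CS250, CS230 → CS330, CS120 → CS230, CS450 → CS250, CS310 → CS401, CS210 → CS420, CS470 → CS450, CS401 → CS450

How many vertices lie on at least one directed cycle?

7

A vertex is on a directed cycle iff it belongs to a strongly connected component of size ≥ 2 (or has a self-loop).
The vertices on cycles are {CS120, CS210, CS230, CS310, CS330, CS420, CS470} — 7 in total.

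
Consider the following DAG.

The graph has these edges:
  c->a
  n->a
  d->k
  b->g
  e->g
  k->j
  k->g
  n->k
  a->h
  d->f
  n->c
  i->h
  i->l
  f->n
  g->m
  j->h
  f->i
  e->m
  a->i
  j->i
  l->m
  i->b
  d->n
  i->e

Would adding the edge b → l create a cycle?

No

Adding b→l creates a cycle iff l can already reach b.
Explore from l: no path reaches b. The graph stays acyclic.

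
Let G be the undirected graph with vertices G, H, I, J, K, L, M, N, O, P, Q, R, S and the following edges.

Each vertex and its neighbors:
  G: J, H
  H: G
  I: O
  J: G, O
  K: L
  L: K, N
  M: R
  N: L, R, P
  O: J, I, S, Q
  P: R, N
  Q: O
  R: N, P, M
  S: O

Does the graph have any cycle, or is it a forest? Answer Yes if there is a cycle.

Yes

DFS, tracking each vertex's parent; an edge to a visited non-parent vertex closes a cycle.
Start from K:
visit K (parent –)
  visit L (parent K)
    L–K: parent, skip
    visit N (parent L)
      N–L: parent, skip
      visit R (parent N)
        R–N: parent, skip
        visit P (parent R)
          P–R: parent, skip
          P–N: N visited and ≠ parent → cycle
Cycle: N – R – P – N.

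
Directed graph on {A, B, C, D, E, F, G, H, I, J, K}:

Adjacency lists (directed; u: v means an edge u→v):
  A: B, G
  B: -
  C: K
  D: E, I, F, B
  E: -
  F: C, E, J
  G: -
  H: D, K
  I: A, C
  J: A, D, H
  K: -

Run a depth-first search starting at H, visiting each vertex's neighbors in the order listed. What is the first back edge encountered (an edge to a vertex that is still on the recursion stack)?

J->D

DFS from H (visiting each vertex's neighbors in the order listed); mark gray on enter, black on exit:
H gray
  D gray
    E gray
    E black
    I gray
      A gray
        B gray
        B black
        G gray
        G black
      A black
      C gray
        K gray
        K black
      C black
    I black
    F gray
      F→C: C black — skip
      F→E: E black — skip
      J gray
        J→A: A black — skip
        J→D: D is gray → back edge
First back edge: J → D.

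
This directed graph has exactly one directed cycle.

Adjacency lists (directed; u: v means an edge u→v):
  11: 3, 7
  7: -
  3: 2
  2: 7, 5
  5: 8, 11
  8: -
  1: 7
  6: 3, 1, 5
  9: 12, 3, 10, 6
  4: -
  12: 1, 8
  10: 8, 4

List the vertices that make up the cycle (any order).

2, 3, 5, 11

DFS with gray/black marking from 3:
3 gray
  2 gray
    7 gray
    7 black
    5 gray
      8 gray
      8 black
      11 gray
        11→3: 3 is gray → back edge
Back edge closes the cycle 3 → 2 → 5 → 11 → 3; its vertices are {2, 3, 5, 11}.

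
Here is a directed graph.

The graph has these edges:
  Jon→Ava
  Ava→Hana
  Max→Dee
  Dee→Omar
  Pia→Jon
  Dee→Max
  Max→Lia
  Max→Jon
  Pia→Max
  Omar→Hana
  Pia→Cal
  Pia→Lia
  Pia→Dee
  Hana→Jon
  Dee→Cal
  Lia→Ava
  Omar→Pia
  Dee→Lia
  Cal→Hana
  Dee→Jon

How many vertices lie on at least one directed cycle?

7

A vertex is on a directed cycle iff it belongs to a strongly connected component of size ≥ 2 (or has a self-loop).
The vertices on cycles are {Ava, Dee, Jon, Max, Pia, Hana, Omar} — 7 in total.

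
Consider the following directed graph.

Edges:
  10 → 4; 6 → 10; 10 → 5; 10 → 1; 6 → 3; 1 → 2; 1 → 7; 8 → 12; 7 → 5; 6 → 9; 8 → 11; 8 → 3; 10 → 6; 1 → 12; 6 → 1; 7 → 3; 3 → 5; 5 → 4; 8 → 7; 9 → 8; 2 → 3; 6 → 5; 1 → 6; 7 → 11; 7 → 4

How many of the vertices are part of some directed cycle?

3

A vertex is on a directed cycle iff it belongs to a strongly connected component of size ≥ 2 (or has a self-loop).
The vertices on cycles are {1, 6, 10} — 3 in total.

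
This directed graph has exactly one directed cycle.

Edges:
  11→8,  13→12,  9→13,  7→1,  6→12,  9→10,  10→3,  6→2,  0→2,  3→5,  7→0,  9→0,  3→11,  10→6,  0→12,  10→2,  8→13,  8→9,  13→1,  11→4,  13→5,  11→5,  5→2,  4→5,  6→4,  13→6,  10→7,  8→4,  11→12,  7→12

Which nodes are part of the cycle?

3, 8, 9, 10, 11

DFS with gray/black marking from 8:
8 gray
  9 gray
    13 gray
      5 gray
        2 gray
        2 black
      5 black
      6 gray
        6→2: 2 black — skip
        4 gray
          4→5: 5 black — skip
        4 black
        12 gray
        12 black
      6 black
      13→12: 12 black — skip
      1 gray
      1 black
    13 black
    10 gray
      7 gray
        7→1: 1 black — skip
        7→12: 12 black — skip
        0 gray
          0→2: 2 black — skip
          0→12: 12 black — skip
        0 black
      7 black
      10→2: 2 black — skip
      3 gray
        3→5: 5 black — skip
        11 gray
          11→5: 5 black — skip
          11→8: 8 is gray → back edge
Back edge closes the cycle 8 → 9 → 10 → 3 → 11 → 8; its vertices are {3, 8, 9, 10, 11}.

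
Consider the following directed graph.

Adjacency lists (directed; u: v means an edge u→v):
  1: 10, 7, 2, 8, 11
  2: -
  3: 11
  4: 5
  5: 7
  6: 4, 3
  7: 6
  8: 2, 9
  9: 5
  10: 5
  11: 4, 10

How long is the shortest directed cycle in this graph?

4

For each vertex v, BFS finds the shortest path from v back to v.
The shortest such closed walk is 7 → 6 → 4 → 5 → 7, length 4.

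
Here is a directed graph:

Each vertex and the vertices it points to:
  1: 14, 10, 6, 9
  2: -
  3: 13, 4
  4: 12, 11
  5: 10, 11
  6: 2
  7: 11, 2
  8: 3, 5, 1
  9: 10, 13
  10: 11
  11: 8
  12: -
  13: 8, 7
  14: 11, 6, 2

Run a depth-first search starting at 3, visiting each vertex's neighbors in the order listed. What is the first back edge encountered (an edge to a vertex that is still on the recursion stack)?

DFS from 3 (visiting each vertex's neighbors in the order listed); mark gray on enter, black on exit:
3 gray
  13 gray
    8 gray
      8→3: 3 is gray → back edge
First back edge: 8 → 3.

8->3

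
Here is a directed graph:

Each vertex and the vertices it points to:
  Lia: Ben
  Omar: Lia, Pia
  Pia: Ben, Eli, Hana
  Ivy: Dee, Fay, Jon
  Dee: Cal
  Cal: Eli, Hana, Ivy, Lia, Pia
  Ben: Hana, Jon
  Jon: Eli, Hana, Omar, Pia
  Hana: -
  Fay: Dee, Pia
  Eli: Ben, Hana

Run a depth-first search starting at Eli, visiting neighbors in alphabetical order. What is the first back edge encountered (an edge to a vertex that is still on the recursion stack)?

DFS from Eli (visiting neighbors in alphabetical order); mark gray on enter, black on exit:
Eli gray
  Ben gray
    Hana gray
    Hana black
    Jon gray
      Jon→Eli: Eli is gray → back edge
First back edge: Jon → Eli.

Jon->Eli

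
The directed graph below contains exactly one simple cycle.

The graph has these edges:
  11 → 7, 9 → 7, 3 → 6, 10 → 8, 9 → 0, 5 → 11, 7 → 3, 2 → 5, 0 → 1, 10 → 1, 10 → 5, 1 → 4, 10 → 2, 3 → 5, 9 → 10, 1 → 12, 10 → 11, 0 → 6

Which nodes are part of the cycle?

3, 5, 7, 11

DFS with gray/black marking from 7:
7 gray
  3 gray
    5 gray
      11 gray
        11→7: 7 is gray → back edge
Back edge closes the cycle 7 → 3 → 5 → 11 → 7; its vertices are {3, 5, 7, 11}.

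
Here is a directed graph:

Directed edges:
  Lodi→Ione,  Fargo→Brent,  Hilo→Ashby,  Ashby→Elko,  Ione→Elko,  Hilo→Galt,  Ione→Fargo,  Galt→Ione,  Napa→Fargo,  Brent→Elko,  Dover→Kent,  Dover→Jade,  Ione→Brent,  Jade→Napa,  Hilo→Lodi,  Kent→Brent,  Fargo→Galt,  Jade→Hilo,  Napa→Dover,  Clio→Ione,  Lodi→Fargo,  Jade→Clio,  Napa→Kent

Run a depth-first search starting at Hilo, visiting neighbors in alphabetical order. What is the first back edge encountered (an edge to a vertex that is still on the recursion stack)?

DFS from Hilo (visiting neighbors in alphabetical order); mark gray on enter, black on exit:
Hilo gray
  Ashby gray
    Elko gray
    Elko black
  Ashby black
  Galt gray
    Ione gray
      Brent gray
        Brent→Elko: Elko black — skip
      Brent black
      Ione→Elko: Elko black — skip
      Fargo gray
        Fargo→Brent: Brent black — skip
        Fargo→Galt: Galt is gray → back edge
First back edge: Fargo → Galt.

Fargo→Galt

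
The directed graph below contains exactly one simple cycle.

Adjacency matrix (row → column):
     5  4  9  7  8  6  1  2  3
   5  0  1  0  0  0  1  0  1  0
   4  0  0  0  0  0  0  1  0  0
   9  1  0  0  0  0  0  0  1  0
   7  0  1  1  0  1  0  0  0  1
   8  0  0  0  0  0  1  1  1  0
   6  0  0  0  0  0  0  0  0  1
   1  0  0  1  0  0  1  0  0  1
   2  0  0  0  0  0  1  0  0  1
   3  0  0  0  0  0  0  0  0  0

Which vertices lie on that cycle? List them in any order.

DFS with gray/black marking from 9:
9 gray
  2 gray
    6 gray
      3 gray
      3 black
    6 black
    2→3: 3 black — skip
  2 black
  5 gray
    5→2: 2 black — skip
    5→6: 6 black — skip
    4 gray
      1 gray
        1→6: 6 black — skip
        1→9: 9 is gray → back edge
Back edge closes the cycle 9 → 5 → 4 → 1 → 9; its vertices are {1, 4, 5, 9}.

1, 4, 5, 9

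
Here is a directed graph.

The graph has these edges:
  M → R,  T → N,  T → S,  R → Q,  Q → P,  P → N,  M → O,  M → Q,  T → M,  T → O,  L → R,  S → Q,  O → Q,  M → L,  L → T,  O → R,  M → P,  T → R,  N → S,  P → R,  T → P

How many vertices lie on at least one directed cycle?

8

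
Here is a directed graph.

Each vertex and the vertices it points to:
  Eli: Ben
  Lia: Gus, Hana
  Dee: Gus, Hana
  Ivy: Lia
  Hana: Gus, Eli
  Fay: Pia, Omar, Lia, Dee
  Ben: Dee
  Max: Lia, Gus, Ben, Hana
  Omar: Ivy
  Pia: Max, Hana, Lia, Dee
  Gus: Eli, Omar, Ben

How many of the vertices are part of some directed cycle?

A vertex is on a directed cycle iff it belongs to a strongly connected component of size ≥ 2 (or has a self-loop).
The vertices on cycles are {Ben, Dee, Eli, Gus, Ivy, Lia, Hana, Omar} — 8 in total.

8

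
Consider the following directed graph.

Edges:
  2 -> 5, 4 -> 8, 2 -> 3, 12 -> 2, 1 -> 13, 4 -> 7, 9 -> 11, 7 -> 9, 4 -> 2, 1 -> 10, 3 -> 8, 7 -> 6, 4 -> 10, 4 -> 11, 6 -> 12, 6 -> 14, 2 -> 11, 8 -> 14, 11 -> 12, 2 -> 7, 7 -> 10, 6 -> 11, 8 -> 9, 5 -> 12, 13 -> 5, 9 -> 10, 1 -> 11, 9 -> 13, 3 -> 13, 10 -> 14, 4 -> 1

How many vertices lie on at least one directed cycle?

A vertex is on a directed cycle iff it belongs to a strongly connected component of size ≥ 2 (or has a self-loop).
The vertices on cycles are {2, 3, 5, 6, 7, 8, 9, 11, 12, 13} — 10 in total.

10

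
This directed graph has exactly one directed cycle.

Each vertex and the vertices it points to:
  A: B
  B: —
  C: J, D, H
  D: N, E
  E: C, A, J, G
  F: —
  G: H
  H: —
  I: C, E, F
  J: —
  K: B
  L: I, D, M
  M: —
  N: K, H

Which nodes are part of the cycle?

DFS with gray/black marking from E:
E gray
  C gray
    J gray
    J black
    D gray
      N gray
        K gray
          B gray
          B black
        K black
        H gray
        H black
      N black
      D→E: E is gray → back edge
Back edge closes the cycle E → C → D → E; its vertices are {C, D, E}.

C, D, E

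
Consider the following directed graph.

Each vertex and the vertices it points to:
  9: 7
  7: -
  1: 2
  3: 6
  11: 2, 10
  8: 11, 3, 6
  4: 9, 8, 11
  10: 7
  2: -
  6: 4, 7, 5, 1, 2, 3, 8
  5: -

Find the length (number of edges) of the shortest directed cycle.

For each vertex v, BFS finds the shortest path from v back to v.
The shortest such closed walk is 6 → 8 → 6, length 2.

2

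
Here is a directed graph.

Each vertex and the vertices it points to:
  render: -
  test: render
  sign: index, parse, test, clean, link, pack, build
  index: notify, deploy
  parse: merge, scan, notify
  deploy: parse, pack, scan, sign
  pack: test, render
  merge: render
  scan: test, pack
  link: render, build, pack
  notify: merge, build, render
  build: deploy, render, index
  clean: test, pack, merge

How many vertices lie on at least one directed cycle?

7

A vertex is on a directed cycle iff it belongs to a strongly connected component of size ≥ 2 (or has a self-loop).
The vertices on cycles are {link, sign, build, index, parse, deploy, notify} — 7 in total.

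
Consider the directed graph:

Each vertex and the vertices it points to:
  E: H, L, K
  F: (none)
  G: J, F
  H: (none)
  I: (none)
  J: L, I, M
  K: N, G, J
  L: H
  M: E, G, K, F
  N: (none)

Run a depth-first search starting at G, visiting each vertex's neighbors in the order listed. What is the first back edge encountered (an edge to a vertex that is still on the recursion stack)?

K->G

DFS from G (visiting each vertex's neighbors in the order listed); mark gray on enter, black on exit:
G gray
  J gray
    L gray
      H gray
      H black
    L black
    I gray
    I black
    M gray
      E gray
        E→H: H black — skip
        E→L: L black — skip
        K gray
          N gray
          N black
          K→G: G is gray → back edge
First back edge: K → G.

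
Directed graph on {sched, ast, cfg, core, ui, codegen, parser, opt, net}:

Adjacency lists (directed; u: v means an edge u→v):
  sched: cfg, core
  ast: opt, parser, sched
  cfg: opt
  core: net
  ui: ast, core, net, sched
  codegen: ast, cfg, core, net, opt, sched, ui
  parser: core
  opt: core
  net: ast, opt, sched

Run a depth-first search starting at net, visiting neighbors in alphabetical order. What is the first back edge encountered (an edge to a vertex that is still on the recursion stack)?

core→net

DFS from net (visiting neighbors in alphabetical order); mark gray on enter, black on exit:
net gray
  ast gray
    opt gray
      core gray
        core→net: net is gray → back edge
First back edge: core → net.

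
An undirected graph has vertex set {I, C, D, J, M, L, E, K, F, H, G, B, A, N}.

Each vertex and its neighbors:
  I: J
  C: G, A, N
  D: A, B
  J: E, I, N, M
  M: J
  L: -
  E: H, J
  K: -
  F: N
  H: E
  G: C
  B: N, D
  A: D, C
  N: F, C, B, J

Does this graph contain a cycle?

DFS, tracking each vertex's parent; an edge to a visited non-parent vertex closes a cycle.
Start from K:
visit K (parent –)
visit I (parent –)
  visit J (parent I)
    visit E (parent J)
      visit H (parent E)
        H–E: parent, skip
      E–J: parent, skip
    J–I: parent, skip
    visit N (parent J)
      visit F (parent N)
        F–N: parent, skip
      visit C (parent N)
        visit G (parent C)
          G–C: parent, skip
        visit A (parent C)
          visit D (parent A)
            D–A: parent, skip
            visit B (parent D)
              B–N: N visited and ≠ parent → cycle
Cycle: N – C – A – D – B – N.

Yes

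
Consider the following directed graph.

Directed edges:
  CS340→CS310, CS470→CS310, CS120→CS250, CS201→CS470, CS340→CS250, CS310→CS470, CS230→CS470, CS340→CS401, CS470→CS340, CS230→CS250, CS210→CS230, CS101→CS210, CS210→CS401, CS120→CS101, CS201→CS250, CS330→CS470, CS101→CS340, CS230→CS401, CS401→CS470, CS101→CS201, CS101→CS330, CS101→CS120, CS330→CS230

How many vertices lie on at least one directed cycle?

6

A vertex is on a directed cycle iff it belongs to a strongly connected component of size ≥ 2 (or has a self-loop).
The vertices on cycles are {CS101, CS120, CS310, CS340, CS401, CS470} — 6 in total.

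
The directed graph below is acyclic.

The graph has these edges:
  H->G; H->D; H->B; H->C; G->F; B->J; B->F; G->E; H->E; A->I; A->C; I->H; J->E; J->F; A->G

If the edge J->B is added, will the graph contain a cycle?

Adding J→B creates a cycle iff B can already reach J.
Path from B: B → J.
So B → … → J → B is a cycle.

Yes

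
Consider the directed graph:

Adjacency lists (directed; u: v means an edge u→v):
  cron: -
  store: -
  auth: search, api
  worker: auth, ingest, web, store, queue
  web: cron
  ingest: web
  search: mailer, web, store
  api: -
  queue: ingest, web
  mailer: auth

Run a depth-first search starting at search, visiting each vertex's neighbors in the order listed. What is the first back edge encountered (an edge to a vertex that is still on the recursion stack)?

auth→search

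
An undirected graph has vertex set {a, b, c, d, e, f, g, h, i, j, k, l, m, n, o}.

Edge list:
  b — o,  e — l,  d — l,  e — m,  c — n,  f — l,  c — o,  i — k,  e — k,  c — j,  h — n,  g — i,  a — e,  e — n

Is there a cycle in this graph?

DFS, tracking each vertex's parent; an edge to a visited non-parent vertex closes a cycle.
Start from j:
visit j (parent –)
  visit c (parent j)
    visit n (parent c)
      visit e (parent n)
        visit m (parent e)
          m–e: parent, skip
        e–n: parent, skip
        visit l (parent e)
          visit f (parent l)
            f–l: parent, skip
          l–e: parent, skip
          visit d (parent l)
            d–l: parent, skip
        visit a (parent e)
          a–e: parent, skip
        visit k (parent e)
          k–e: parent, skip
          visit i (parent k)
            i–k: parent, skip
            visit g (parent i)
              g–i: parent, skip
      n–c: parent, skip
      visit h (parent n)
        h–n: parent, skip
    c–j: parent, skip
    visit o (parent c)
      visit b (parent o)
        b–o: parent, skip
      o–c: parent, skip
No non-parent visited neighbor found — the graph is a forest.

No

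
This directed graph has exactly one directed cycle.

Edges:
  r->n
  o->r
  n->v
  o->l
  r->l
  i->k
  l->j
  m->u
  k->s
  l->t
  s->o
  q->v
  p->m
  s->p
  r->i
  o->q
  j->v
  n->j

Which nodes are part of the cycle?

i, k, o, r, s

DFS with gray/black marking from s:
s gray
  p gray
    m gray
      u gray
      u black
    m black
  p black
  o gray
    l gray
      j gray
        v gray
        v black
      j black
      t gray
      t black
    l black
    q gray
      q→v: v black — skip
    q black
    r gray
      n gray
        n→j: j black — skip
        n→v: v black — skip
      n black
      i gray
        k gray
          k→s: s is gray → back edge
Back edge closes the cycle s → o → r → i → k → s; its vertices are {i, k, o, r, s}.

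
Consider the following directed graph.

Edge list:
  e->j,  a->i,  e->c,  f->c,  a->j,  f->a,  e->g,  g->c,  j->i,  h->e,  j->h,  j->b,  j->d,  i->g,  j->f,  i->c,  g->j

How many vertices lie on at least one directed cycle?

7

A vertex is on a directed cycle iff it belongs to a strongly connected component of size ≥ 2 (or has a self-loop).
The vertices on cycles are {a, e, f, g, h, i, j} — 7 in total.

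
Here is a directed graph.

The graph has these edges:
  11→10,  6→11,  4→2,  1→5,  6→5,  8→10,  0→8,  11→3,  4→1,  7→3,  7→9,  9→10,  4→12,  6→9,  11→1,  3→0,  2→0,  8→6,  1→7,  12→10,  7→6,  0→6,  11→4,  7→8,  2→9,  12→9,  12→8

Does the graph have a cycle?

Yes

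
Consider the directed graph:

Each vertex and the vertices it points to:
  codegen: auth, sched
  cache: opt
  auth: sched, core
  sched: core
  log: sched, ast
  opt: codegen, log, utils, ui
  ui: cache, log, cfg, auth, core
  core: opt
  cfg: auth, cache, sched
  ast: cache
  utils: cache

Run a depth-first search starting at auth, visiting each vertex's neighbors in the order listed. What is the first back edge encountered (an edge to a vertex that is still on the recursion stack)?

DFS from auth (visiting each vertex's neighbors in the order listed); mark gray on enter, black on exit:
auth gray
  sched gray
    core gray
      opt gray
        codegen gray
          codegen→auth: auth is gray → back edge
First back edge: codegen → auth.

codegen->auth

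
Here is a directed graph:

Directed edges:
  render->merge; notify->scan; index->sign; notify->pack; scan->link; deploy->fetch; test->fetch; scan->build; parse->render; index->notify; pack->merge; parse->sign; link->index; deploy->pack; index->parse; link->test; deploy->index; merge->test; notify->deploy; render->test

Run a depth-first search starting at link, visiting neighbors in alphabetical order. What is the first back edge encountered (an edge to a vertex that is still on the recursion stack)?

DFS from link (visiting neighbors in alphabetical order); mark gray on enter, black on exit:
link gray
  index gray
    notify gray
      deploy gray
        fetch gray
        fetch black
        deploy→index: index is gray → back edge
First back edge: deploy → index.

deploy→index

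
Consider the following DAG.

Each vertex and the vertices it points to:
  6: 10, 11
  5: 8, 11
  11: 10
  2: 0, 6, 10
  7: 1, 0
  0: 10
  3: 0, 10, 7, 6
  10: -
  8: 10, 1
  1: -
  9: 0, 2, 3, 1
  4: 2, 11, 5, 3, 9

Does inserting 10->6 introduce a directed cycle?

Yes

Adding 10→6 creates a cycle iff 6 can already reach 10.
Path from 6: 6 → 10.
So 6 → … → 10 → 6 is a cycle.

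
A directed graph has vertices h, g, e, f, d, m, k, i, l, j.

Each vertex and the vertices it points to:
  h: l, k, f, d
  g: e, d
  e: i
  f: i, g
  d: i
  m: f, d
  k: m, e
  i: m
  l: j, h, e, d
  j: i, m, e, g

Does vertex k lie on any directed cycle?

No

k lies on a cycle iff there is a path from k back to itself.
Exploring from k, it never reaches itself; equivalently, its strongly connected component is a singleton.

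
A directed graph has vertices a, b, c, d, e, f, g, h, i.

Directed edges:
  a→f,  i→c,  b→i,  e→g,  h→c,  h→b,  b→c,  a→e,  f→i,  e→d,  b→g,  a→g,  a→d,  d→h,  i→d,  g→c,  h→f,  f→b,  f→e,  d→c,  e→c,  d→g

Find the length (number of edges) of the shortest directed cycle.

4

For each vertex v, BFS finds the shortest path from v back to v.
The shortest such closed walk is f → i → d → h → f, length 4.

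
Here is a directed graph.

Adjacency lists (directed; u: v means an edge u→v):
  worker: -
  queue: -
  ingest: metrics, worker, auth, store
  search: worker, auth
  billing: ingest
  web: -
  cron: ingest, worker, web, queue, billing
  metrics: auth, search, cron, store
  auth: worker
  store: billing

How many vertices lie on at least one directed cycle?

5

A vertex is on a directed cycle iff it belongs to a strongly connected component of size ≥ 2 (or has a self-loop).
The vertices on cycles are {cron, store, ingest, billing, metrics} — 5 in total.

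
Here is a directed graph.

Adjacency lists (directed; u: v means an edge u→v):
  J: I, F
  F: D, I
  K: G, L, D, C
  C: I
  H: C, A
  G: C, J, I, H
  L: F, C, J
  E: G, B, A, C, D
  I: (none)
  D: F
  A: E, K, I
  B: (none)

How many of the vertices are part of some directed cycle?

A vertex is on a directed cycle iff it belongs to a strongly connected component of size ≥ 2 (or has a self-loop).
The vertices on cycles are {A, D, E, F, G, H, K} — 7 in total.

7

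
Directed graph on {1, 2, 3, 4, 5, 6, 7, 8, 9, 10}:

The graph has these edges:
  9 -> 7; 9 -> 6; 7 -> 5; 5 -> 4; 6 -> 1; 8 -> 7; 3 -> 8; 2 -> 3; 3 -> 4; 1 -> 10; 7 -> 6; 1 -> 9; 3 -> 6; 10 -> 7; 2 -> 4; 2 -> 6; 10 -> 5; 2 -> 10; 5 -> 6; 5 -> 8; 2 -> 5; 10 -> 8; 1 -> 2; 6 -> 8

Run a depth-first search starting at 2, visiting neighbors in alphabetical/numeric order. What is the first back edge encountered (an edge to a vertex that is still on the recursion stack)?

1→2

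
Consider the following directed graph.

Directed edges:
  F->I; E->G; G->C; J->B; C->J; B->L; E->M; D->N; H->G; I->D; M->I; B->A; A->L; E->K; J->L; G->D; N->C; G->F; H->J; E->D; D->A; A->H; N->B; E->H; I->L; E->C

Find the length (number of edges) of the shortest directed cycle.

For each vertex v, BFS finds the shortest path from v back to v.
The shortest such closed walk is H → J → B → A → H, length 4.

4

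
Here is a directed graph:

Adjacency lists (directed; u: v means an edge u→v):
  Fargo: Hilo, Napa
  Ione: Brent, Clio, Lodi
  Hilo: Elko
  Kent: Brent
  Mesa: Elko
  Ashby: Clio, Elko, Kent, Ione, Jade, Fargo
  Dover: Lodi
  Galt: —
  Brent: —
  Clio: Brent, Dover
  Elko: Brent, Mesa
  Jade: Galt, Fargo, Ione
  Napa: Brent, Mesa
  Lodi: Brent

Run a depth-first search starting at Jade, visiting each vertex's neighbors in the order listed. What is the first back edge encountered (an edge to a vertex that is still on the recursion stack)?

Mesa→Elko

DFS from Jade (visiting each vertex's neighbors in the order listed); mark gray on enter, black on exit:
Jade gray
  Galt gray
  Galt black
  Fargo gray
    Hilo gray
      Elko gray
        Brent gray
        Brent black
        Mesa gray
          Mesa→Elko: Elko is gray → back edge
First back edge: Mesa → Elko.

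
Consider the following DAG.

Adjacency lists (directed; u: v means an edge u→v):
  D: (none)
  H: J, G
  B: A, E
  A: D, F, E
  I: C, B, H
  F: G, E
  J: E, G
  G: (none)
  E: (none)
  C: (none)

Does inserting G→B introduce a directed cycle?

Adding G→B creates a cycle iff B can already reach G.
Path from B: B → A → F → G.
So B → … → G → B is a cycle.

Yes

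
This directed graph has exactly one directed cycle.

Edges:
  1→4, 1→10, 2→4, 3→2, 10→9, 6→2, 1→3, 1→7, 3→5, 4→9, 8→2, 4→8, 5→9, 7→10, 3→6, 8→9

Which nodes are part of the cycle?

2, 4, 8

DFS with gray/black marking from 4:
4 gray
  8 gray
    9 gray
    9 black
    2 gray
      2→4: 4 is gray → back edge
Back edge closes the cycle 4 → 8 → 2 → 4; its vertices are {2, 4, 8}.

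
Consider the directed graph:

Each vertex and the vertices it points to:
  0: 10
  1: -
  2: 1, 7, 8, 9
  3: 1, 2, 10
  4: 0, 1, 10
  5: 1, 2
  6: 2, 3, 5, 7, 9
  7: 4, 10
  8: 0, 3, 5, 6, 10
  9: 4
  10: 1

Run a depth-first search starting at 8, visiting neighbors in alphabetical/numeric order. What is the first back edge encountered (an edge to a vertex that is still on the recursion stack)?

2->8

DFS from 8 (visiting neighbors in alphabetical/numeric order); mark gray on enter, black on exit:
8 gray
  0 gray
    10 gray
      1 gray
      1 black
    10 black
  0 black
  3 gray
    3→1: 1 black — skip
    2 gray
      2→1: 1 black — skip
      7 gray
        4 gray
          4→0: 0 black — skip
          4→1: 1 black — skip
          4→10: 10 black — skip
        4 black
        7→10: 10 black — skip
      7 black
      2→8: 8 is gray → back edge
First back edge: 2 → 8.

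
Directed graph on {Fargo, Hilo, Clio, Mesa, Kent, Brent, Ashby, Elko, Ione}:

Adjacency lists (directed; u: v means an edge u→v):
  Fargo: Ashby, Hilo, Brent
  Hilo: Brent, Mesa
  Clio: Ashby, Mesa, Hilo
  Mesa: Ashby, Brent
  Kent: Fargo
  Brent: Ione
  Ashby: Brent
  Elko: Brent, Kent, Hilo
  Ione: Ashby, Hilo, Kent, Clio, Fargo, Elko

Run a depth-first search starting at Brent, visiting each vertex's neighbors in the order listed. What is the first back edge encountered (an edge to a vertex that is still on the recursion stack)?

Ashby→Brent

DFS from Brent (visiting each vertex's neighbors in the order listed); mark gray on enter, black on exit:
Brent gray
  Ione gray
    Ashby gray
      Ashby→Brent: Brent is gray → back edge
First back edge: Ashby → Brent.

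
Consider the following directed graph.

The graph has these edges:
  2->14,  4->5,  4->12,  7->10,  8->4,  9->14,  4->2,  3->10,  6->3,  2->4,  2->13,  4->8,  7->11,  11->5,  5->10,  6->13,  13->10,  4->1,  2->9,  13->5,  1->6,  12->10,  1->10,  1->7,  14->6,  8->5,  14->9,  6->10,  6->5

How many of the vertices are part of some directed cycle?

A vertex is on a directed cycle iff it belongs to a strongly connected component of size ≥ 2 (or has a self-loop).
The vertices on cycles are {2, 4, 8, 9, 14} — 5 in total.

5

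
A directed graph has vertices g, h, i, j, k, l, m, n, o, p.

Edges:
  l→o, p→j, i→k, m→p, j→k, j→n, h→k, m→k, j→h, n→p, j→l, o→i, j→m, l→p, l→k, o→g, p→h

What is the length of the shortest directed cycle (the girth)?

3

For each vertex v, BFS finds the shortest path from v back to v.
The shortest such closed walk is l → p → j → l, length 3.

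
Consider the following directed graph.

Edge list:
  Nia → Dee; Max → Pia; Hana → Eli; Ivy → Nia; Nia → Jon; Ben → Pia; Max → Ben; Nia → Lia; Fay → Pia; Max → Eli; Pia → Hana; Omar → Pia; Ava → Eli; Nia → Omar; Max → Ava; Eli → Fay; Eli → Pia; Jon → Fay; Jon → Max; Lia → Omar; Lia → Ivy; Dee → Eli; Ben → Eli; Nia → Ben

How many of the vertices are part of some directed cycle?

7

A vertex is on a directed cycle iff it belongs to a strongly connected component of size ≥ 2 (or has a self-loop).
The vertices on cycles are {Eli, Fay, Ivy, Lia, Nia, Pia, Hana} — 7 in total.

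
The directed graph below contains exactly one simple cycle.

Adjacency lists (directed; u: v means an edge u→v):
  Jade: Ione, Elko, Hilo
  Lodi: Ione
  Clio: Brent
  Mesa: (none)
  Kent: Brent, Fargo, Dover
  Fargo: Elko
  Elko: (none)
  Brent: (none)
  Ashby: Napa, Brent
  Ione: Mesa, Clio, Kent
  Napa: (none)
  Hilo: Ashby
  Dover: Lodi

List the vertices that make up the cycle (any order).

Ione, Kent, Lodi, Dover

DFS with gray/black marking from Ione:
Ione gray
  Mesa gray
  Mesa black
  Clio gray
    Brent gray
    Brent black
  Clio black
  Kent gray
    Kent→Brent: Brent black — skip
    Fargo gray
      Elko gray
      Elko black
    Fargo black
    Dover gray
      Lodi gray
        Lodi→Ione: Ione is gray → back edge
Back edge closes the cycle Ione → Kent → Dover → Lodi → Ione; its vertices are {Ione, Kent, Lodi, Dover}.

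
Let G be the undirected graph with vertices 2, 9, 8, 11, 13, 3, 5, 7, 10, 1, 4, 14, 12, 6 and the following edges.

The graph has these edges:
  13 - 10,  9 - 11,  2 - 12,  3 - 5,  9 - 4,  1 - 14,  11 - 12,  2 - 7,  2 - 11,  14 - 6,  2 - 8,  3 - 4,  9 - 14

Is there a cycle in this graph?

Yes

DFS, tracking each vertex's parent; an edge to a visited non-parent vertex closes a cycle.
Start from 6:
visit 6 (parent –)
  visit 14 (parent 6)
    14–6: parent, skip
    visit 1 (parent 14)
      1–14: parent, skip
    visit 9 (parent 14)
      9–14: parent, skip
      visit 4 (parent 9)
        4–9: parent, skip
        visit 3 (parent 4)
          visit 5 (parent 3)
            5–3: parent, skip
          3–4: parent, skip
      visit 11 (parent 9)
        11–9: parent, skip
        visit 12 (parent 11)
          visit 2 (parent 12)
            2–11: 11 visited and ≠ parent → cycle
Cycle: 11 – 12 – 2 – 11.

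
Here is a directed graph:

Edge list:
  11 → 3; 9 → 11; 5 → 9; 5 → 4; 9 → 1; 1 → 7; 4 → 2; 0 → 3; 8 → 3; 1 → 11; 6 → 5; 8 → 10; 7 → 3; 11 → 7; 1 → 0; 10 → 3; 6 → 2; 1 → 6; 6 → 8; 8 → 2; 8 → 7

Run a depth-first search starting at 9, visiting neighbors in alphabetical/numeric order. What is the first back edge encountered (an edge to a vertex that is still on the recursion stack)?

DFS from 9 (visiting neighbors in alphabetical/numeric order); mark gray on enter, black on exit:
9 gray
  1 gray
    0 gray
      3 gray
      3 black
    0 black
    6 gray
      2 gray
      2 black
      5 gray
        4 gray
          4→2: 2 black — skip
        4 black
        5→9: 9 is gray → back edge
First back edge: 5 → 9.

5→9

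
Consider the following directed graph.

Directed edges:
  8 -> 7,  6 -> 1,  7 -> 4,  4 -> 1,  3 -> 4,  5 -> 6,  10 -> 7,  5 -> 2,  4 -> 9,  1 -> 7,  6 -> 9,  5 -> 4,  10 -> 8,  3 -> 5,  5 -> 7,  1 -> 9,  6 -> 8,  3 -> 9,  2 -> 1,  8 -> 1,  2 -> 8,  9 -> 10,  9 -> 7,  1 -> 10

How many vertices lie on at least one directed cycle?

6

A vertex is on a directed cycle iff it belongs to a strongly connected component of size ≥ 2 (or has a self-loop).
The vertices on cycles are {1, 4, 7, 8, 9, 10} — 6 in total.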